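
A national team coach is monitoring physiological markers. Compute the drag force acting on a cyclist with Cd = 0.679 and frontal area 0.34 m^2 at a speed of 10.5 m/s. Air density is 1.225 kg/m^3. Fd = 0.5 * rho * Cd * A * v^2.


Step 1: v^2 = 110.25
Step 2: Fd = 0.5 * 1.225 * 0.679 * 0.34 * 110.25
= 15.59 N

15.59 N


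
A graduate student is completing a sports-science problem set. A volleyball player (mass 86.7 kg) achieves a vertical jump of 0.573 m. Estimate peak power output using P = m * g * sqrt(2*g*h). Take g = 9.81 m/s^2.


2 * g * h = 2 * 9.81 * 0.573 = 11.24226
sqrt(11.24226) = 3.352948 m/s
P = 86.7 * 9.81 * 3.352948 = 2851.77 W

2851.77 W


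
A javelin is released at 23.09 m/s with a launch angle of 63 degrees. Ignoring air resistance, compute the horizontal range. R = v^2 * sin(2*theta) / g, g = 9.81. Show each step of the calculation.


Launch speed squared = 533.1481
sin(2 * 63 deg) = 0.809017
Range = 533.1481 * 0.809017 / 9.81
= 43.968 m

43.968 m


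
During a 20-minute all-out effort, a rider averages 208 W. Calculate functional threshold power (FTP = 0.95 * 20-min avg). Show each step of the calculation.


FTP = 0.95 * 208
= 197.6 W

197.6 W


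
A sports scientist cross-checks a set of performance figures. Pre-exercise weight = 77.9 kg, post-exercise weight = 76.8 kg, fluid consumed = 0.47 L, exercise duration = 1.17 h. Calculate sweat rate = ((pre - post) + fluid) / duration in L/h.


Weight loss = 77.9 - 76.8 = 1.1 kg (approx L)
Total sweat = 1.1 + 0.47 = 1.57 L
Sweat rate = 1.57 / 1.17 = 1.342 L/h

1.342 L/h


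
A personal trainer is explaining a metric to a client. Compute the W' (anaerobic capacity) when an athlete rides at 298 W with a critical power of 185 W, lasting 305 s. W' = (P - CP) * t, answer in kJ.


Above-CP power = 113 W
Duration = 305 s
W' = 113 * 305 = 34465 J
Convert: 34465 / 1000 = 34.465 kJ

34.465 kJ


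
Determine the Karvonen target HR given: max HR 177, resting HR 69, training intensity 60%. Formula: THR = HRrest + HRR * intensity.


HRR = HRmax - HRrest = 177 - 69 = 108
THR = 69 + 108 * 0.6
= 133.8 bpm

133.8 bpm


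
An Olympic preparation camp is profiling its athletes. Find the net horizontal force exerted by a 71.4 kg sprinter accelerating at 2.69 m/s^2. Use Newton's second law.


Newton's second law: F = m * a
F = 71.4 * 2.69 = 192.07 N

192.07 N


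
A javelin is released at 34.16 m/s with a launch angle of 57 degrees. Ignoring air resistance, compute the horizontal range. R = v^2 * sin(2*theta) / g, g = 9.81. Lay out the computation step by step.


Launch speed squared = 1166.9056
sin(2 * 57 deg) = 0.913545
Range = 1166.9056 * 0.913545 / 9.81
= 108.667 m

108.667 m


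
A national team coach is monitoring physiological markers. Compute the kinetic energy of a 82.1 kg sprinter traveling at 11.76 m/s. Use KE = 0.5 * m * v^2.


Velocity squared = 138.2976
KE = 0.5 * 82.1 * 138.2976 = 5677.12 J

5677.12 J


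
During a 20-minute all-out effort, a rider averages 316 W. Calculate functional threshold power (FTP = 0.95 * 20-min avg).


FTP = 0.95 * 316
= 300.2 W

300.2 W


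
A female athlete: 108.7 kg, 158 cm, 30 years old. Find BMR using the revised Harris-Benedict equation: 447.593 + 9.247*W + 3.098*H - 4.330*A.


Intercept = 447.593
Weight contribution = 9.247 * 108.7 = 1005.1489
Height contribution = 3.098 * 158 = 489.484
Age contribution = 4.33 * 30 = 129.9
BMR = 447.593 + 1005.1489 + 489.484 - 129.9
= 1812.33 kcal/day

1812.33 kcal/day


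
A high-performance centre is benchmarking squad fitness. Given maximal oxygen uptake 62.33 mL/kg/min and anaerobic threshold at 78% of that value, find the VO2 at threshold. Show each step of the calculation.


Percentage as decimal = 0.78
VO2 at AT = 62.33 * 0.78 = 48.62 mL/kg/min

48.62 mL/kg/min


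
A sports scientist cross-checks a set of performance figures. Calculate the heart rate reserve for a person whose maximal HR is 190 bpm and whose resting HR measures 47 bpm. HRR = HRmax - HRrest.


HRmax = 190 bpm
HRrest = 47 bpm
HRR = 190 - 47 = 143 bpm

143 bpm


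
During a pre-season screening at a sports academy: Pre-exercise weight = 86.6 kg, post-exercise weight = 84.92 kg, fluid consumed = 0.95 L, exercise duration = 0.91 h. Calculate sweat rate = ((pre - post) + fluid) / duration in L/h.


Weight loss = 86.6 - 84.92 = 1.68 kg (approx L)
Total sweat = 1.68 + 0.95 = 2.63 L
Sweat rate = 2.63 / 0.91 = 2.89 L/h

2.89 L/h


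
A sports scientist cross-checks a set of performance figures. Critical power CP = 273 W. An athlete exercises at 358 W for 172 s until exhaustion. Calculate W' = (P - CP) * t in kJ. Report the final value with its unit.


P - CP = 358 - 273 = 85 W
W' = 85 * 172 = 14620 J
= 14620 / 1000 = 14.62 kJ

14.62 kJ


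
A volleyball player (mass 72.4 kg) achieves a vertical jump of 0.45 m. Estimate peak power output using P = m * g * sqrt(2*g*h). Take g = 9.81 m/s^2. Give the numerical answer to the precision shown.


2 * g * h = 2 * 9.81 * 0.45 = 8.829
sqrt(8.829) = 2.971363 m/s
P = 72.4 * 9.81 * 2.971363 = 2110.39 W

2110.39 W


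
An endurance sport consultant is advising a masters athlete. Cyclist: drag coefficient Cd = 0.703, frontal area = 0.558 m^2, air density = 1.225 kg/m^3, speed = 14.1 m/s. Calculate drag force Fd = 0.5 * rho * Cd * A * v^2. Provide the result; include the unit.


v^2 = 14.1^2 = 198.81
Fd = 0.5 * 1.225 * 0.703 * 0.558 * 198.81
= 47.768 N

47.768 N


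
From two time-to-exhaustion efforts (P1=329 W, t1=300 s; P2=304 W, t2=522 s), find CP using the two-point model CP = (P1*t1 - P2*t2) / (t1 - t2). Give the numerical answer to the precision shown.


Work in trial 1 = 98700 J
Work in trial 2 = 158688 J
Delta work = -59988 J
Delta time = -222 s
CP = -59988 / -222 = 270.22 W

270.22 W


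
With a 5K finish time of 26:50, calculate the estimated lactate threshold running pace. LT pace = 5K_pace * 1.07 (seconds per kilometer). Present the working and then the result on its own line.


Race duration = 1610 s for 5 km
Average pace = 1610 / 5 = 322.0 s/km
LT pace = 322.0 * 1.07
= 344.54 s/km

344.54 s/km


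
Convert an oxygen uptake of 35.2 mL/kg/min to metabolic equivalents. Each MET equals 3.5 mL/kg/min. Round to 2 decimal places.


One MET = 3.5 mL/kg/min
Number of METs = 35.2 / 3.5
= 10.06 METs

10.06 METs


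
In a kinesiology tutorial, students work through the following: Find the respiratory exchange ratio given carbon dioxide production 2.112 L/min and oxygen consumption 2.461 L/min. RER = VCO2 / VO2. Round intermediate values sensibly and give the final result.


VCO2 = 2.112 L/min
VO2 = 2.461 L/min
RER = 2.112 / 2.461 = 0.8582

0.8582


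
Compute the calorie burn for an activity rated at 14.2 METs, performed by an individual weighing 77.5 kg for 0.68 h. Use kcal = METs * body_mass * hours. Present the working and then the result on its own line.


Product of METs and mass = 14.2 * 77.5 = 1100.5
Total kcal = 1100.5 * 0.68 = 748.34 kcal

748.34 kcal


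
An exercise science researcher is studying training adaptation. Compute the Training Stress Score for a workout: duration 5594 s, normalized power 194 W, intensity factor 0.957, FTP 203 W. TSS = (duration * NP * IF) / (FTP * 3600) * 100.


Product = 5594 * 194 * 0.957 = 1038570.852
Base = 203 * 3600 = 730800
TSS = 1038570.852 / 730800 * 100 = 142.11

142.11 TSS


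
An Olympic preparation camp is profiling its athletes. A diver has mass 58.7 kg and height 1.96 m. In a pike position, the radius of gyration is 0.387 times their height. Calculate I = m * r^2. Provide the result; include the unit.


r = 0.387 * 1.96 = 0.75852 m
I = m * r^2 = 58.7 * 0.575353 = 33.773 kg*m^2

33.773 kg*m^2


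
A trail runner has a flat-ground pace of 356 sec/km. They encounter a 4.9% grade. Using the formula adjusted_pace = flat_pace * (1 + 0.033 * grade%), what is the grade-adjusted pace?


Grade factor = 1 + 0.033 * 4.9 = 1.1617
Adjusted = 356 * 1.1617 = 413.57 sec/km

413.57 s/km


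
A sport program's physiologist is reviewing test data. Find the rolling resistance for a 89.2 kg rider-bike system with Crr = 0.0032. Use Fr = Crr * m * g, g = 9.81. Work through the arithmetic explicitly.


m * g = 89.2 * 9.81 = 875.052 N
Fr = 0.0032 * 875.052 = 2.8 N

2.8 N


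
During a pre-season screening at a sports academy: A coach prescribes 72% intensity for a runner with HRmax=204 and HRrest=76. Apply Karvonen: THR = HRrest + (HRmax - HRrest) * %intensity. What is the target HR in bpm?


Heart rate reserve = 204 - 76 = 128
Intensity fraction = 72 / 100 = 0.72
THR = 76 + 128 * 0.72 = 168.16 bpm

168.16 bpm


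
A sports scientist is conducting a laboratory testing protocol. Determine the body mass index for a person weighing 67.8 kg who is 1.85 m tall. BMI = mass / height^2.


BMI = mass / height^2
= 67.8 / 1.85^2
= 67.8 / 3.4225
= 19.81 kg/m^2

19.81 kg/m^2


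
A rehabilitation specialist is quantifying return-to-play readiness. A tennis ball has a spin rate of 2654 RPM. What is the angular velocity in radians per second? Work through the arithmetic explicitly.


Convert RPM to rad/s: multiply by 2*pi and divide by 60
omega = 2654 * 2 * pi / 60
= 277.926 rad/s

277.926 rad/s


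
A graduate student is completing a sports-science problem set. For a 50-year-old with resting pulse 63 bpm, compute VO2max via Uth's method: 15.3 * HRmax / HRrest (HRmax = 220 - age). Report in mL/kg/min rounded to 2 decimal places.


Step 1: HRmax = 220 - 50 = 170 bpm
Step 2: Ratio = 170 / 63 = 2.6984
Step 3: VO2max = 15.3 * 2.6984 = 41.29 mL/kg/min

41.29 mL/kg/min


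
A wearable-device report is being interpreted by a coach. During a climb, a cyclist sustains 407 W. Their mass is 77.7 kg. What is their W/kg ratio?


Power-to-weight = 407 W / 77.7 kg
= 5.238 W/kg

5.238 W/kg


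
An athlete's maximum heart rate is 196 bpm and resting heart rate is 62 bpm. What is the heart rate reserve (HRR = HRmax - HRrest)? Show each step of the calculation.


HRR = HRmax - HRrest
= 196 - 62
= 134 bpm

134 bpm


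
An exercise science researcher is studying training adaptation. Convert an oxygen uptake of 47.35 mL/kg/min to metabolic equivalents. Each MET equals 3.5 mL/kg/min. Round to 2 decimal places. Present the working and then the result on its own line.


One MET = 3.5 mL/kg/min
Number of METs = 47.35 / 3.5
= 13.53 METs

13.53 METs


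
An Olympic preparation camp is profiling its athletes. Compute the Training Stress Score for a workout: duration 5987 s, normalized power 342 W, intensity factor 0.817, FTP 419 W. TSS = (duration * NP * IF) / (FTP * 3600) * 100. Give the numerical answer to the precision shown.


Product = 5987 * 342 * 0.817 = 1672851.618
Base = 419 * 3600 = 1508400
TSS = 1672851.618 / 1508400 * 100 = 110.9

110.9 TSS


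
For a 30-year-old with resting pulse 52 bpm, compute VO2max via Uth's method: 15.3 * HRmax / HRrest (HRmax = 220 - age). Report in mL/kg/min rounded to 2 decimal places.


Step 1: HRmax = 220 - 30 = 190 bpm
Step 2: Ratio = 190 / 52 = 3.6538
Step 3: VO2max = 15.3 * 3.6538 = 55.9 mL/kg/min

55.9 mL/kg/min


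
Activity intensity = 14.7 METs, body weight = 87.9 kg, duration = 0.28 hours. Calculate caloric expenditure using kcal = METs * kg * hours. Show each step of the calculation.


kcal = 14.7 * 87.9 * 0.28
= 1292.13 * 0.28
= 361.8 kcal

361.8 kcal


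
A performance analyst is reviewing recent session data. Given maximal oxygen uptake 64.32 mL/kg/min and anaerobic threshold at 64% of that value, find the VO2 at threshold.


Percentage as decimal = 0.64
VO2 at AT = 64.32 * 0.64 = 41.16 mL/kg/min

41.16 mL/kg/min


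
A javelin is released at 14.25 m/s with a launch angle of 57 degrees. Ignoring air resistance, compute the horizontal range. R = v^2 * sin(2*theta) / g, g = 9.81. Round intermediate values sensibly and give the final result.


Launch speed squared = 203.0625
sin(2 * 57 deg) = 0.913545
Range = 203.0625 * 0.913545 / 9.81
= 18.91 m

18.91 m


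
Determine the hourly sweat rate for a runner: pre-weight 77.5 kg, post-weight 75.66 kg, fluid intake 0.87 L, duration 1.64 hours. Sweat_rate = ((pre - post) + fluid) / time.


Mass lost = 77.5 - 75.66 = 1.84 kg
Add fluid consumed: 1.84 + 0.87 = 2.71 L total sweat
Sweat rate = 2.71 / 1.64 = 1.652 L/h

1.652 L/h


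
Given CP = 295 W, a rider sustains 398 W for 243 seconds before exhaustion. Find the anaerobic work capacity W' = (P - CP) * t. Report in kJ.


Excess power = 398 - 295 = 103 W
Work above CP = 103 * 243 = 25029 J
W' = 25.029 kJ

25.029 kJ


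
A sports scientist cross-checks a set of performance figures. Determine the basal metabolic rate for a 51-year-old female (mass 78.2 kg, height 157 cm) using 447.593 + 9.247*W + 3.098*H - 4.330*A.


BMR = 447.593 + 9.247*78.2 + 3.098*157 - 4.330*51
= 1436.26 kcal/day

1436.26 kcal/day


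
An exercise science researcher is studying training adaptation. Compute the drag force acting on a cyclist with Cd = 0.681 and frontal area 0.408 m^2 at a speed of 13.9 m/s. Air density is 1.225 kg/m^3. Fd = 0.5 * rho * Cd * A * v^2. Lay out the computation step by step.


Step 1: v^2 = 193.21
Step 2: Fd = 0.5 * 1.225 * 0.681 * 0.408 * 193.21
= 32.881 N

32.881 N


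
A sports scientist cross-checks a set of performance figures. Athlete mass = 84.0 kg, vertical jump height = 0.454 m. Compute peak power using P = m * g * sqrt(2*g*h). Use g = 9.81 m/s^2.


sqrt(2 * 9.81 * 0.454) = sqrt(8.90748) = 2.98454 m/s
P = 84.0 * 9.81 * 2.98454
= 2459.38 W

2459.38 W


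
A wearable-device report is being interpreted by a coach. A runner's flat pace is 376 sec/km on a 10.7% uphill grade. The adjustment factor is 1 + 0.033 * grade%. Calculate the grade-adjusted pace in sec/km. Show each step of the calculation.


Factor = 1 + 0.033 * 10.7 = 1.3531
Adjusted pace = 376 * 1.3531
= 508.77 sec/km

508.77 s/km


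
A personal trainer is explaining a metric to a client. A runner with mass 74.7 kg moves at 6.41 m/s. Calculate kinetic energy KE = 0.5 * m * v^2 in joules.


v^2 = 6.41^2 = 41.0881
KE = 0.5 * 74.7 * 41.0881
= 1534.64 J

1534.64 J


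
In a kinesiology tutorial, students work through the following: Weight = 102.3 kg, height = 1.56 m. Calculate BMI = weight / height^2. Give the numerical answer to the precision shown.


height^2 = 1.56^2 = 2.4336
BMI = 102.3 / 2.4336 = 42.04 kg/m^2

42.04 kg/m^2


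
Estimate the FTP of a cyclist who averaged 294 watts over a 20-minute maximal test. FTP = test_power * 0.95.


FTP = 294 * 0.95 = 279.3 W

279.3 W


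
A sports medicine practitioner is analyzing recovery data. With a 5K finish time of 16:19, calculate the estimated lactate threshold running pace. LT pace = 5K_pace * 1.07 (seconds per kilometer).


Race duration = 979 s for 5 km
Average pace = 979 / 5 = 195.8 s/km
LT pace = 195.8 * 1.07
= 209.51 s/km

209.51 s/km


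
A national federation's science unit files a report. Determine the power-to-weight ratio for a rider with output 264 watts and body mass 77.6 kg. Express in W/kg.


P/W = 264 / 77.6 = 3.402 W/kg

3.402 W/kg


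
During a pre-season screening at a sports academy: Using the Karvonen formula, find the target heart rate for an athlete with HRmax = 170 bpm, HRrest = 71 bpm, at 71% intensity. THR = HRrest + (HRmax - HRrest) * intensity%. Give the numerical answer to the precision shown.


HRR = 170 - 71 = 99
THR = 71 + 99 * 0.71
= 71 + 70.29
= 141.29 bpm

141.29 bpm


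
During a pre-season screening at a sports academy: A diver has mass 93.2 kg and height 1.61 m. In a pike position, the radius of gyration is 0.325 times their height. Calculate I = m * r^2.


r = 0.325 * 1.61 = 0.52325 m
I = m * r^2 = 93.2 * 0.273791 = 25.517 kg*m^2

25.517 kg*m^2


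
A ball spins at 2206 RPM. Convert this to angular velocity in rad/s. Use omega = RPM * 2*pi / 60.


omega = 2206 * 2 * pi / 60
= 2206 * 6.28318531 / 60
= 13860.707 / 60
= 231.012 rad/s

231.012 rad/s


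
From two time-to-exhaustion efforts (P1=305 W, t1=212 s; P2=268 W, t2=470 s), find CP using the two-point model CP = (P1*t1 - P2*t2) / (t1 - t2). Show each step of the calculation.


Work in trial 1 = 64660 J
Work in trial 2 = 125960 J
Delta work = -61300 J
Delta time = -258 s
CP = -61300 / -258 = 237.6 W

237.6 W


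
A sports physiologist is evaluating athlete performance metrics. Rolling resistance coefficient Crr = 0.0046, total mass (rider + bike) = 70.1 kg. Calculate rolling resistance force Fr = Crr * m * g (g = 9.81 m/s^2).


Fr = Crr * m * g
= 0.0046 * 70.1 * 9.81
= 3.163 N

3.163 N


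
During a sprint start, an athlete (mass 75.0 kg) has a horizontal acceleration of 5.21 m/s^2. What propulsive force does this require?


Propulsive force = mass * acceleration
= 75.0 kg * 5.21 m/s^2
= 390.75 N

390.75 N


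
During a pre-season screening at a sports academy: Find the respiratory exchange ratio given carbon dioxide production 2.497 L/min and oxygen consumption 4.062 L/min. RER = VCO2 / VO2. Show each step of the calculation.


VCO2 = 2.497 L/min
VO2 = 4.062 L/min
RER = 2.497 / 4.062 = 0.6147

0.6147


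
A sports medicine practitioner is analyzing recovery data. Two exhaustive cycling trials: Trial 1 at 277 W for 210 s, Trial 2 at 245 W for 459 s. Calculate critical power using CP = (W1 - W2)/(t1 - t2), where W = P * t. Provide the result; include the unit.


W1 = 277 * 210 = 58170 J
W2 = 245 * 459 = 112455 J
CP = (58170 - 112455) / (210 - 459)
= -54285 / -249
= 218.01 W

218.01 W


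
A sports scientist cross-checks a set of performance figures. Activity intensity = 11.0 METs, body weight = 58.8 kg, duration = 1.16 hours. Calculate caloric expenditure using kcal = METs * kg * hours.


kcal = 11.0 * 58.8 * 1.16
= 646.8 * 1.16
= 750.29 kcal

750.29 kcal


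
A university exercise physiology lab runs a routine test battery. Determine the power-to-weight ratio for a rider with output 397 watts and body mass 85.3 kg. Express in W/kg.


P/W = 397 / 85.3 = 4.654 W/kg

4.654 W/kg


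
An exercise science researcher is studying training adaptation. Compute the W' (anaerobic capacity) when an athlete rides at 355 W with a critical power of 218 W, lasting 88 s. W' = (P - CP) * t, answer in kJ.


Above-CP power = 137 W
Duration = 88 s
W' = 137 * 88 = 12056 J
Convert: 12056 / 1000 = 12.056 kJ

12.056 kJ


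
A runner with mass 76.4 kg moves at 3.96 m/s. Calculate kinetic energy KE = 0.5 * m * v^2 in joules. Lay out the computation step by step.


v^2 = 3.96^2 = 15.6816
KE = 0.5 * 76.4 * 15.6816
= 599.04 J

599.04 J


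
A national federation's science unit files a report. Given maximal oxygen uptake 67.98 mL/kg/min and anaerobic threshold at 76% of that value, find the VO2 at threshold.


Percentage as decimal = 0.76
VO2 at AT = 67.98 * 0.76 = 51.66 mL/kg/min

51.66 mL/kg/min


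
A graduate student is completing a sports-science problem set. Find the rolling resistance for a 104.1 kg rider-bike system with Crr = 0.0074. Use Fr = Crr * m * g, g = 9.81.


m * g = 104.1 * 9.81 = 1021.221 N
Fr = 0.0074 * 1021.221 = 7.557 N

7.557 N


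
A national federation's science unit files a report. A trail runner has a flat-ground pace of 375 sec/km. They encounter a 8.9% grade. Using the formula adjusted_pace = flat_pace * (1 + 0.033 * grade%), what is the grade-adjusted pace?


Grade factor = 1 + 0.033 * 8.9 = 1.2937
Adjusted = 375 * 1.2937 = 485.14 sec/km

485.14 s/km


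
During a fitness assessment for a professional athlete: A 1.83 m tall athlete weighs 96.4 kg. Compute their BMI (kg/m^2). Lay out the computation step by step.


height^2 = 3.3489 m^2
BMI = 96.4 / 3.3489 = 28.79 kg/m^2

28.79 kg/m^2


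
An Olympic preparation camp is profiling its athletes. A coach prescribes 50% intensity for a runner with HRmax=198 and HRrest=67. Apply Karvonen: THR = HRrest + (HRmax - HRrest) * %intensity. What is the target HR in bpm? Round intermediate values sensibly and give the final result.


Heart rate reserve = 198 - 67 = 131
Intensity fraction = 50 / 100 = 0.5
THR = 67 + 131 * 0.5 = 132.5 bpm

132.5 bpm


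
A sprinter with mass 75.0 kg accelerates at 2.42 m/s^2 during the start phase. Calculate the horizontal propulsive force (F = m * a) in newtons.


F = m * a
= 75.0 * 2.42
= 181.5 N

181.5 N


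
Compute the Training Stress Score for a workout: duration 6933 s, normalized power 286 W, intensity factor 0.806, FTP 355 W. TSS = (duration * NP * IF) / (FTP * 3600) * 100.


Product = 6933 * 286 * 0.806 = 1598167.428
Base = 355 * 3600 = 1278000
TSS = 1598167.428 / 1278000 * 100 = 125.05

125.05 TSS


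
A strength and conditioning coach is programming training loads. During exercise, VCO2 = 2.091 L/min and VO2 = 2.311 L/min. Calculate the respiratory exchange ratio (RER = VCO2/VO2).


RER = VCO2 / VO2
= 2.091 / 2.311
= 0.9048

0.9048


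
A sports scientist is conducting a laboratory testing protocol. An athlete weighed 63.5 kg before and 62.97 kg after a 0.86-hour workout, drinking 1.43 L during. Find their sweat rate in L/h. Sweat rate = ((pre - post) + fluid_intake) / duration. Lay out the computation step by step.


Body mass change = 0.53 kg
Total sweat loss = 0.53 + 1.43 = 1.96 L
Rate = 1.96 / 0.86 = 2.279 L/h

2.279 L/h


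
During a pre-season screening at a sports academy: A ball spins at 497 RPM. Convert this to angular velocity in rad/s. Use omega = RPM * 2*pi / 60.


omega = 497 * 2 * pi / 60
= 497 * 6.28318531 / 60
= 3122.743 / 60
= 52.046 rad/s

52.046 rad/s


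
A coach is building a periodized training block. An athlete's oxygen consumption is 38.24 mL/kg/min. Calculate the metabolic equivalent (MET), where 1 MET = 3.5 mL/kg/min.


MET = VO2 / 3.5
= 38.24 / 3.5
= 10.93 METs

10.93 METs


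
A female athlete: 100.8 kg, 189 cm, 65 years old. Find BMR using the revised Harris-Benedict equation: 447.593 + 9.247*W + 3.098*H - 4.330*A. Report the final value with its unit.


Intercept = 447.593
Weight contribution = 9.247 * 100.8 = 932.0976
Height contribution = 3.098 * 189 = 585.522
Age contribution = 4.33 * 65 = 281.45
BMR = 447.593 + 932.0976 + 585.522 - 281.45
= 1683.76 kcal/day

1683.76 kcal/day


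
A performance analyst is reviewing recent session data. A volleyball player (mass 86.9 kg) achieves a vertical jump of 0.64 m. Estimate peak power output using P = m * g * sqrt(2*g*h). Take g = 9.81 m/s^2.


2 * g * h = 2 * 9.81 * 0.64 = 12.5568
sqrt(12.5568) = 3.543558 m/s
P = 86.9 * 9.81 * 3.543558 = 3020.84 W

3020.84 W


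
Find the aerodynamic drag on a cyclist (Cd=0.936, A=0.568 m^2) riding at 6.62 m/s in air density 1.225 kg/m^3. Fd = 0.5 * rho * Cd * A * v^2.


Fd = 0.5 * 1.225 * 0.936 * 0.568 * 6.62^2
= 0.5 * 1.225 * 0.936 * 0.568 * 43.8244
= 14.271 N

14.271 N


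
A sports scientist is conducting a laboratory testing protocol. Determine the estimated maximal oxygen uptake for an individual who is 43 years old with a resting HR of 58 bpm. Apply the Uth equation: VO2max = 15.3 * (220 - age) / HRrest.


HRmax = 220 - 43 = 177
VO2max = 15.3 * (177 / 58)
= 15.3 * 3.0517
= 46.69 mL/kg/min

46.69 mL/kg/min


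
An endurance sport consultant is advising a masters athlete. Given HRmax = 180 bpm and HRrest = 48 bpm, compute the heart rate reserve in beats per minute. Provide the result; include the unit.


Heart rate reserve = maximum HR minus resting HR
HRR = 180 - 48 = 132 bpm

132 bpm


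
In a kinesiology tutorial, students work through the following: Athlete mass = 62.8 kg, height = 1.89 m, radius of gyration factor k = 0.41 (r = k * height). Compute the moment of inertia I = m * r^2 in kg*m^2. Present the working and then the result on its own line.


r = k * height = 0.41 * 1.89 = 0.7749 m
r^2 = 0.7749^2 = 0.60047
I = 62.8 * 0.60047 = 37.71 kg*m^2

37.71 kg*m^2


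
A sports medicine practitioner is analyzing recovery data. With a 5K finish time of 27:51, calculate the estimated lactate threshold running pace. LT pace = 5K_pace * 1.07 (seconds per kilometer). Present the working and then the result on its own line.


Race duration = 1671 s for 5 km
Average pace = 1671 / 5 = 334.2 s/km
LT pace = 334.2 * 1.07
= 357.59 s/km

357.59 s/km


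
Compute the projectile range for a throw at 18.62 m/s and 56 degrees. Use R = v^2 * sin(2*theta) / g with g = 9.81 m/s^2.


Two times the angle = 112 degrees
sin(112) = 0.927184
R = 346.7044 * 0.927184 / 9.81 = 32.768 m

32.768 m


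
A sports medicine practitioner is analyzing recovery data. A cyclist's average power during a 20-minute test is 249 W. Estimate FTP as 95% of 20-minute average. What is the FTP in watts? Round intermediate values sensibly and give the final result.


FTP = 20-min power * 0.95
= 249 * 0.95
= 236.55 W

236.55 W


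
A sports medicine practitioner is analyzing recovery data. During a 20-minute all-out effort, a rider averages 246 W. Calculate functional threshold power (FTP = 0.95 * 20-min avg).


FTP = 0.95 * 246
= 233.7 W

233.7 W


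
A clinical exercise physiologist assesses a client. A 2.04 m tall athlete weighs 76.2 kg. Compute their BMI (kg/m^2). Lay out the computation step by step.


height^2 = 4.1616 m^2
BMI = 76.2 / 4.1616 = 18.31 kg/m^2

18.31 kg/m^2


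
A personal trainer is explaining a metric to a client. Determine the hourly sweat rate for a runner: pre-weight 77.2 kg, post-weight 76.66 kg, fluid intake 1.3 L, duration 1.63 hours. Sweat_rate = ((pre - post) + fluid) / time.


Mass lost = 77.2 - 76.66 = 0.54 kg
Add fluid consumed: 0.54 + 1.3 = 1.84 L total sweat
Sweat rate = 1.84 / 1.63 = 1.129 L/h

1.129 L/h


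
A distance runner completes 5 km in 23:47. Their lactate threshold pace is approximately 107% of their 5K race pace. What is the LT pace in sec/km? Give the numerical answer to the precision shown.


Convert to seconds: 23 min 47 s = 1427 s
Pace per km = 1427 / 5 = 285.4 s/km
LT pace = 285.4 * 1.07 = 305.38 s/km

305.38 s/km


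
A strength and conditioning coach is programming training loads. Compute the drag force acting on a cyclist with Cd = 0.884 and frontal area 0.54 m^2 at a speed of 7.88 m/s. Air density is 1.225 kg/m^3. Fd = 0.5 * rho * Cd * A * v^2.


Step 1: v^2 = 62.0944
Step 2: Fd = 0.5 * 1.225 * 0.884 * 0.54 * 62.0944
= 18.155 N

18.155 N


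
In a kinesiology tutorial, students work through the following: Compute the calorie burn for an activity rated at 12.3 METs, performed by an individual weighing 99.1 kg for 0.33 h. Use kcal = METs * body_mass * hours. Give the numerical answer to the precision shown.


Product of METs and mass = 12.3 * 99.1 = 1218.93
Total kcal = 1218.93 * 0.33 = 402.25 kcal

402.25 kcal


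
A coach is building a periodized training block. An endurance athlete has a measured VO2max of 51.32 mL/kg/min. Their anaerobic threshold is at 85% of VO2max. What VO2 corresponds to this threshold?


Anaerobic threshold VO2 = VO2max * 85%
= 51.32 * 0.85
= 43.62 mL/kg/min

43.62 mL/kg/min


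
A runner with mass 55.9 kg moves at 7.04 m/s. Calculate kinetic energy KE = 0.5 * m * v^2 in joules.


v^2 = 7.04^2 = 49.5616
KE = 0.5 * 55.9 * 49.5616
= 1385.25 J

1385.25 J


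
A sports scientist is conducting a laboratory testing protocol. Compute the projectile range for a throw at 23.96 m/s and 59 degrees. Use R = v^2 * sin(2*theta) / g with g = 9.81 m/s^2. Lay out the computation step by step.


Two times the angle = 118 degrees
sin(118) = 0.882948
R = 574.0816 * 0.882948 / 9.81 = 51.67 m

51.67 m


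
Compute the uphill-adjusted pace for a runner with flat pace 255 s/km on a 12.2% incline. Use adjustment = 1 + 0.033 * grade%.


Adjustment factor = 1 + 0.033 * 12.2 = 1.4026
Grade-adjusted pace = 255 * 1.4026 = 357.66 s/km

357.66 s/km


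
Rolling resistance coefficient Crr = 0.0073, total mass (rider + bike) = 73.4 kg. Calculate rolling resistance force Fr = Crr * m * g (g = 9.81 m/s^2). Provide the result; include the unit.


Fr = Crr * m * g
= 0.0073 * 73.4 * 9.81
= 5.256 N

5.256 N


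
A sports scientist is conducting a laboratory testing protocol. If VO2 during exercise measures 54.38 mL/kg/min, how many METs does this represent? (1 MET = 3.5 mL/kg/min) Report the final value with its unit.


METs = VO2 / 3.5 = 54.38 / 3.5 = 15.54

15.54 METs


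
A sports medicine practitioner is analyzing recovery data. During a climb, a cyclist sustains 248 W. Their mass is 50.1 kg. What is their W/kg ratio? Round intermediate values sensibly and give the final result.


Power-to-weight = 248 W / 50.1 kg
= 4.95 W/kg

4.95 W/kg


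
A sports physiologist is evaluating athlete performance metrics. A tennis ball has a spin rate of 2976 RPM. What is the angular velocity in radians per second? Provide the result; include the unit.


Convert RPM to rad/s: multiply by 2*pi and divide by 60
omega = 2976 * 2 * pi / 60
= 311.646 rad/s

311.646 rad/s


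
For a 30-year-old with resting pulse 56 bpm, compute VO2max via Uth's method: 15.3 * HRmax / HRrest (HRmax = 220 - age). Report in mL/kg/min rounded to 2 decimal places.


Step 1: HRmax = 220 - 30 = 190 bpm
Step 2: Ratio = 190 / 56 = 3.3929
Step 3: VO2max = 15.3 * 3.3929 = 51.91 mL/kg/min

51.91 mL/kg/min


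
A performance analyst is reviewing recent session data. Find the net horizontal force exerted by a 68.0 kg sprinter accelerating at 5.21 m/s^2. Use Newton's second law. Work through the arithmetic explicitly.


Newton's second law: F = m * a
F = 68.0 * 5.21 = 354.28 N

354.28 N


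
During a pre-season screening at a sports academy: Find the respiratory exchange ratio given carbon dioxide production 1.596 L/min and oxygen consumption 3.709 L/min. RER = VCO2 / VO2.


VCO2 = 1.596 L/min
VO2 = 3.709 L/min
RER = 1.596 / 3.709 = 0.4303

0.4303


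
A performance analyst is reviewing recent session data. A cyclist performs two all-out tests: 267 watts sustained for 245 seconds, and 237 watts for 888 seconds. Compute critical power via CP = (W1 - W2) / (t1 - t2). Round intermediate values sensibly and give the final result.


W1 = P1 * t1 = 267 * 245 = 65415 J
W2 = P2 * t2 = 237 * 888 = 210456 J
CP = (65415 - 210456) / (245 - 888)
= 225.57 W

225.57 W


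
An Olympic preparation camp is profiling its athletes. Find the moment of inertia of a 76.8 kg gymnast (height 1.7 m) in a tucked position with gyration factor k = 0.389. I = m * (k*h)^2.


Radius of gyration = 0.389 * 1.7 = 0.6613 m
I = 76.8 * 0.6613^2
= 76.8 * 0.437318
= 33.586 kg*m^2

33.586 kg*m^2


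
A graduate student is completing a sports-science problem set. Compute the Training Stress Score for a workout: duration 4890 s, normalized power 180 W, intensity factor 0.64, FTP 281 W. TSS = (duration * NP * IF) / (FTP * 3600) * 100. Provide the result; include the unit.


Product = 4890 * 180 * 0.64 = 563328.0
Base = 281 * 3600 = 1011600
TSS = 563328.0 / 1011600 * 100 = 55.69

55.69 TSS


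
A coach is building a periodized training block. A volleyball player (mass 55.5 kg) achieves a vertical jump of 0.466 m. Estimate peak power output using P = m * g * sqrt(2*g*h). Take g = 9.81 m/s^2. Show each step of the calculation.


2 * g * h = 2 * 9.81 * 0.466 = 9.14292
sqrt(9.14292) = 3.023726 m/s
P = 55.5 * 9.81 * 3.023726 = 1646.28 W

1646.28 W


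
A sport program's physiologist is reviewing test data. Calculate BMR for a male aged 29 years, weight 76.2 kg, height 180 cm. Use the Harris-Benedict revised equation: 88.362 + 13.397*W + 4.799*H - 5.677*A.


Substituting values:
W term = 13.397 * 76.2 = 1020.8514
H term = 4.799 * 180 = 863.82
A term = 5.677 * 29 = 164.633
BMR = 1808.4 kcal/day

1808.4 kcal/day


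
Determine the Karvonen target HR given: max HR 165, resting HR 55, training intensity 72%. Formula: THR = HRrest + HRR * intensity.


HRR = HRmax - HRrest = 165 - 55 = 110
THR = 55 + 110 * 0.72
= 134.2 bpm

134.2 bpm


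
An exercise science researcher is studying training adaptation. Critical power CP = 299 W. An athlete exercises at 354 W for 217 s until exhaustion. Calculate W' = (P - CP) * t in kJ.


P - CP = 354 - 299 = 55 W
W' = 55 * 217 = 11935 J
= 11935 / 1000 = 11.935 kJ

11.935 kJ


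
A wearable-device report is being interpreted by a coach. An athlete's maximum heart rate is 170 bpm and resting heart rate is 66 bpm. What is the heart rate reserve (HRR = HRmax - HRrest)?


HRR = HRmax - HRrest
= 170 - 66
= 104 bpm

104 bpm


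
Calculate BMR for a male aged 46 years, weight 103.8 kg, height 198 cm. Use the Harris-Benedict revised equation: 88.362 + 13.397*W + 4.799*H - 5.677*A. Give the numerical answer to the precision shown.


Substituting values:
W term = 13.397 * 103.8 = 1390.6086
H term = 4.799 * 198 = 950.202
A term = 5.677 * 46 = 261.142
BMR = 2168.03 kcal/day

2168.03 kcal/day


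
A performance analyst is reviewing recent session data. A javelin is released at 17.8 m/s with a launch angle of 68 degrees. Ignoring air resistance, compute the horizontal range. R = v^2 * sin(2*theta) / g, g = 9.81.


Launch speed squared = 316.84
sin(2 * 68 deg) = 0.694658
Range = 316.84 * 0.694658 / 9.81
= 22.436 m

22.436 m


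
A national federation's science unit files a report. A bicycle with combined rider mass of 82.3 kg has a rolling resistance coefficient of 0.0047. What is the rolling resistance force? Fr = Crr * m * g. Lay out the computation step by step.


Fr = 0.0047 * 82.3 * 9.81
= 0.38681 * 9.81
= 3.795 N

3.795 N


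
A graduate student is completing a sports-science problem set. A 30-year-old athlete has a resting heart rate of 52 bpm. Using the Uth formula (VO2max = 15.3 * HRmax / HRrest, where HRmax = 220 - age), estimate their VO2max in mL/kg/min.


HRmax = 220 - 30 = 190 bpm
Ratio = HRmax / HRrest = 190 / 52 = 3.6538
VO2max = 15.3 * 3.6538 = 55.9 mL/kg/min

55.9 mL/kg/min


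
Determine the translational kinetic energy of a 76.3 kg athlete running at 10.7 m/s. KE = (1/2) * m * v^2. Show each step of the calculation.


KE = 0.5 * m * v^2
= 0.5 * 76.3 * 10.7^2
= 0.5 * 76.3 * 114.49
= 4367.79 J

4367.79 J


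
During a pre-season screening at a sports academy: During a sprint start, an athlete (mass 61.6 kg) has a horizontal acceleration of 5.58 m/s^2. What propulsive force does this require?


Propulsive force = mass * acceleration
= 61.6 kg * 5.58 m/s^2
= 343.73 N

343.73 N


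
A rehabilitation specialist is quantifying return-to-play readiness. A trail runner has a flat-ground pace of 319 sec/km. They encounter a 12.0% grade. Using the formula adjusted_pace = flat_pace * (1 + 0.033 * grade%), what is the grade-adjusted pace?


Grade factor = 1 + 0.033 * 12.0 = 1.396
Adjusted = 319 * 1.396 = 445.32 sec/km

445.32 s/km


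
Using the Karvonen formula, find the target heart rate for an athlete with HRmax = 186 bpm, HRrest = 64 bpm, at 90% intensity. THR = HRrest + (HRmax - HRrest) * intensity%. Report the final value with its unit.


HRR = 186 - 64 = 122
THR = 64 + 122 * 0.9
= 64 + 109.8
= 173.8 bpm

173.8 bpm


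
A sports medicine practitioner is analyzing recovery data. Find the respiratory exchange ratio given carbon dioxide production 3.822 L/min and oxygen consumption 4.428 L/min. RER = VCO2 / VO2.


VCO2 = 3.822 L/min
VO2 = 4.428 L/min
RER = 3.822 / 4.428 = 0.8631

0.8631


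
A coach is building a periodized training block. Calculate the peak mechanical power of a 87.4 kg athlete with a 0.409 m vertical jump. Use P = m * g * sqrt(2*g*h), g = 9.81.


First, sqrt(2gh) = sqrt(2 * 9.81 * 0.409)
= sqrt(8.02458) = 2.832769 m/s
Power = 87.4 * 9.81 * 2.832769 = 2428.8 W

2428.8 W


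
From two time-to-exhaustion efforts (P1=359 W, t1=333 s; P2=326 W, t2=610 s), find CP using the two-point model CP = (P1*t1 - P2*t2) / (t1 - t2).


Work in trial 1 = 119547 J
Work in trial 2 = 198860 J
Delta work = -79313 J
Delta time = -277 s
CP = -79313 / -277 = 286.33 W

286.33 W


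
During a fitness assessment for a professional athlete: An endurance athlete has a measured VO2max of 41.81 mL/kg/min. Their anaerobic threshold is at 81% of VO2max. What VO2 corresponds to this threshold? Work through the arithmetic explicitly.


Anaerobic threshold VO2 = VO2max * 81%
= 41.81 * 0.81
= 33.87 mL/kg/min

33.87 mL/kg/min


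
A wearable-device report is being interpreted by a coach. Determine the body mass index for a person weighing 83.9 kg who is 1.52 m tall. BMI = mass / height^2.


BMI = mass / height^2
= 83.9 / 1.52^2
= 83.9 / 2.3104
= 36.31 kg/m^2

36.31 kg/m^2


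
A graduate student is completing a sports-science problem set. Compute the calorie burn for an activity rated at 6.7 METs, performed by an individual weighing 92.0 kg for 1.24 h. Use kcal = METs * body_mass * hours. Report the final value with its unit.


Product of METs and mass = 6.7 * 92.0 = 616.4
Total kcal = 616.4 * 1.24 = 764.34 kcal

764.34 kcal


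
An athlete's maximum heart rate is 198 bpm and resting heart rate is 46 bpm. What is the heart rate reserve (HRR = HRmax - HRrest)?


HRR = HRmax - HRrest
= 198 - 46
= 152 bpm

152 bpm


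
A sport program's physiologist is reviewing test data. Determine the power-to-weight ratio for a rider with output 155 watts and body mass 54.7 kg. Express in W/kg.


P/W = 155 / 54.7 = 2.834 W/kg

2.834 W/kg


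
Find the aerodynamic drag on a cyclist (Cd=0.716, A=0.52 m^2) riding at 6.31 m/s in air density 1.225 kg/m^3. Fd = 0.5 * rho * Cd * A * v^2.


Fd = 0.5 * 1.225 * 0.716 * 0.52 * 6.31^2
= 0.5 * 1.225 * 0.716 * 0.52 * 39.8161
= 9.08 N

9.08 N


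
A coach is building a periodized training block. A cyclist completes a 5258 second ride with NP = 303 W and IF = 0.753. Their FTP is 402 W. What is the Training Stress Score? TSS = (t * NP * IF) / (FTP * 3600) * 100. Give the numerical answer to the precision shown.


t * NP * IF = 5258 * 303 * 0.753 = 1199660.022
FTP * 3600 = 1447200
TSS = (1199660.022 / 1447200) * 100 = 82.9

82.9 TSS


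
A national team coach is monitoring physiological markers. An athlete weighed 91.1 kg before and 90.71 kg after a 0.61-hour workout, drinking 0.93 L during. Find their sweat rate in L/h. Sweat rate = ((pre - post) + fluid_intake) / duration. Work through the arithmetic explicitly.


Body mass change = 0.39 kg
Total sweat loss = 0.39 + 0.93 = 1.32 L
Rate = 1.32 / 0.61 = 2.164 L/h

2.164 L/h


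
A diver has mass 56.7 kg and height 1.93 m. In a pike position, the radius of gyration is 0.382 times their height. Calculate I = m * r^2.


r = 0.382 * 1.93 = 0.73726 m
I = m * r^2 = 56.7 * 0.543552 = 30.819 kg*m^2

30.819 kg*m^2


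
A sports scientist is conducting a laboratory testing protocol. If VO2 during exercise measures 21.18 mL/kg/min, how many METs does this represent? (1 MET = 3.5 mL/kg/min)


METs = VO2 / 3.5 = 21.18 / 3.5 = 6.05

6.05 METs


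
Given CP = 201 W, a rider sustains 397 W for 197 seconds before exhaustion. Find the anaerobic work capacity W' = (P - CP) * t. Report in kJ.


Excess power = 397 - 201 = 196 W
Work above CP = 196 * 197 = 38612 J
W' = 38.612 kJ

38.612 kJ


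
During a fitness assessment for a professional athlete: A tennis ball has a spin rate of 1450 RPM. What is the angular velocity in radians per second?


Convert RPM to rad/s: multiply by 2*pi and divide by 60
omega = 1450 * 2 * pi / 60
= 151.844 rad/s

151.844 rad/s


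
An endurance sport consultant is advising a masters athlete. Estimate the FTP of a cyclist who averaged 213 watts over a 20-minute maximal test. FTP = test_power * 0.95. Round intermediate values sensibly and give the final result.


FTP = 213 * 0.95 = 202.35 W

202.35 W


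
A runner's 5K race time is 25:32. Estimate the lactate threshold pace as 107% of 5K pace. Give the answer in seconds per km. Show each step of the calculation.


Total race time = 25*60 + 32 = 1532 seconds
5K pace = 1532 / 5 = 306.4 sec/km
LT pace = 306.4 * 1.07 = 327.85 sec/km

327.85 s/km
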